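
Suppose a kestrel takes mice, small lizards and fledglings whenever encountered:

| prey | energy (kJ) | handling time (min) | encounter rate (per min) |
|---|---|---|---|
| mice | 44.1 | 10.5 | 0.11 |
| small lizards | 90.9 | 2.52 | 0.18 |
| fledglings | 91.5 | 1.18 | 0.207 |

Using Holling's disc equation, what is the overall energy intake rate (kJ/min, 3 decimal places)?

R = Σλ_iE_i / (1 + Σλ_ih_i)
Numerator: 0.11×44.1 + 0.18×90.9 + 0.207×91.5 = 40.15
Denominator: 1 + 0.11×10.5 + 0.18×2.52 + 0.207×1.18 = 2.853
R = 40.15/2.853 = 14.07 kJ/min

14.075 kJ/min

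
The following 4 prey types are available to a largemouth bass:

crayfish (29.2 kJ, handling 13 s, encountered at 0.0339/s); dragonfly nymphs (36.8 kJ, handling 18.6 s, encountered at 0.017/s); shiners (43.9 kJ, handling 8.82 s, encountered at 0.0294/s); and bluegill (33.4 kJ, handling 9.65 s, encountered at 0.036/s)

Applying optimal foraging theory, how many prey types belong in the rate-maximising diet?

4

Rank by E/h (kJ/s): shiners 4.98, bluegill 3.46, crayfish 2.25, dragonfly nymphs 1.98. Include each in turn until the next type's E/h falls below the running intake rate.
Rate on top 1: 1.025. bluegill: 3.46 > 1.025 → include.
Rate on top 2: 1.552. crayfish: 2.25 > 1.552 → include.
Rate on top 3: 1.701. dragonfly nymphs: 1.98 > 1.701 → include.
Optimal diet: shiners, bluegill, crayfish, dragonfly nymphs — 4 of 4 types.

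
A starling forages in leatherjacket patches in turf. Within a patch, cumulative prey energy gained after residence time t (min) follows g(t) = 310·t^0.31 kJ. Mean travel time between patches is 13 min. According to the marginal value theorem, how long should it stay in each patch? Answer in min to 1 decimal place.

5.8 min

By the marginal value theorem, leave when the instantaneous gain rate g'(t) equals the habitat-wide average g(t)/(T + t).
g'(t) = 0.31·310·t^-0.69. Setting 0.31·310·t^-0.69 = 310·t^0.31/(13+t) gives 0.31(13+t) = t, so 0.69·t = 0.31×13.
t* = 0.31×13/0.69 = 5.841 min.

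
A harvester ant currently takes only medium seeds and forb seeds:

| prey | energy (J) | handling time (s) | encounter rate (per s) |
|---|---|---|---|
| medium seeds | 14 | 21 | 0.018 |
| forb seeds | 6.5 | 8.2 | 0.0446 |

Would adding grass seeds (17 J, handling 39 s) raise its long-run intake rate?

Current rate: (0.018×14 + 0.0446×6.5)/(1 + 0.018×21 + 0.0446×8.2) = 0.3108 J/s.
grass seeds: E/h = 17/39 = 0.4359 J/s.
0.4359 > 0.3108, so adding grass seeds raises the average — include it.

Yes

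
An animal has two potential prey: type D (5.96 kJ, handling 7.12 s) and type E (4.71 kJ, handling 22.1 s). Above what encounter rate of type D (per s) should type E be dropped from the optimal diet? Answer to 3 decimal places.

Drop type E once their profitability E₂/h₂ falls below the rate achievable on type D alone: E₂/h₂ = λE₁/(1 + λh₁).
Solve for λ: λE₁h₂ = E₂(1 + λh₁) → λ(E₁h₂ − E₂h₁) = E₂ → λ = E₂/(E₁h₂ − E₂h₁).
λ = 4.71/(5.96×22.1 − 4.71×7.12) = 4.71/98.18 = 0.04797 per s.

0.048 per s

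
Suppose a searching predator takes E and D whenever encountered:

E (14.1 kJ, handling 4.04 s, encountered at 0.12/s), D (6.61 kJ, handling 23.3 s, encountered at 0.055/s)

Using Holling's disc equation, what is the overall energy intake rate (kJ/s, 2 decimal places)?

R = Σλ_iE_i / (1 + Σλ_ih_i)
Numerator: 0.12×14.1 + 0.055×6.61 = 2.056
Denominator: 1 + 0.12×4.04 + 0.055×23.3 = 2.766
R = 2.056/2.766 = 0.7431 kJ/s

0.74 kJ/s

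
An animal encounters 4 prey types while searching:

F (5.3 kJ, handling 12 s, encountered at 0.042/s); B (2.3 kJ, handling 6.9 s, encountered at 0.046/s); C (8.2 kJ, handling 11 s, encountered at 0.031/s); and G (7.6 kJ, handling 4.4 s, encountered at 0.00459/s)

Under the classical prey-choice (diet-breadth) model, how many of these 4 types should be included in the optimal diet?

4

Rank by E/h (kJ/s): G 1.73, C 0.745, F 0.442, B 0.333. Include each in turn until the next type's E/h falls below the running intake rate.
Rate on top 1: 0.03419. C: 0.745 > 0.03419 → include.
Rate on top 2: 0.2124. F: 0.442 > 0.2124 → include.
Rate on top 3: 0.2743. B: 0.333 > 0.2743 → include.
Optimal diet: G, C, F, B — 4 of 4 types.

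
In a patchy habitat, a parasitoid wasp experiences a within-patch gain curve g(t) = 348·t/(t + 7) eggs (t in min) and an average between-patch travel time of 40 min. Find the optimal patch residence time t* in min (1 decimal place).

By the marginal value theorem, leave when the instantaneous gain rate g'(t) equals the habitat-wide average g(t)/(T + t).
g'(t) = 348·7/(t + 7)². Setting 348·7/(t+7)² = 348t/[(t+7)(40+t)] gives 7(40+t) = t(t+7), so t² = 7×40 = 280.
t* = √280 = 16.73 min.

16.7 min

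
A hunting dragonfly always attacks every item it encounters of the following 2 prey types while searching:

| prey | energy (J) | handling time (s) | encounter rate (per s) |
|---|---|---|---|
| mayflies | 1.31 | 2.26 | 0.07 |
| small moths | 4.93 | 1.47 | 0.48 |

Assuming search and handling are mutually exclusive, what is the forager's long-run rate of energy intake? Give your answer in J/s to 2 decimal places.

R = (0.07×1.31 + 0.48×4.93) / (1 + 0.07×2.26 + 0.48×1.47) = 2.458/1.864 = 1.319 J/s.

1.32 J/s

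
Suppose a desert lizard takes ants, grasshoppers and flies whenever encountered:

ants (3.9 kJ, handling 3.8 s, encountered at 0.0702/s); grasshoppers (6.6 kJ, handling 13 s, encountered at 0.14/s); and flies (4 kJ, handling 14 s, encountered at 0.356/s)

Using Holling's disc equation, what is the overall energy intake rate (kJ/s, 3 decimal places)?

0.325 kJ/s

R = (0.0702×3.9 + 0.14×6.6 + 0.356×4) / (1 + 0.0702×3.8 + 0.14×13 + 0.356×14) = 2.622/8.071 = 0.3248 kJ/s.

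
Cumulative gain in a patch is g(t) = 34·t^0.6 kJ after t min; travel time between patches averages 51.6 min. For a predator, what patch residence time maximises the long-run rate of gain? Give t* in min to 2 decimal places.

By the marginal value theorem, leave when the instantaneous gain rate g'(t) equals the habitat-wide average g(t)/(T + t).
g'(t) = 0.6·34·t^-0.4. Setting 0.6·34·t^-0.4 = 34·t^0.6/(51.6+t) gives 0.6(51.6+t) = t, so 0.40·t = 0.6×51.6.
t* = 0.6×51.6/0.40 = 77.4 min.

77.40 min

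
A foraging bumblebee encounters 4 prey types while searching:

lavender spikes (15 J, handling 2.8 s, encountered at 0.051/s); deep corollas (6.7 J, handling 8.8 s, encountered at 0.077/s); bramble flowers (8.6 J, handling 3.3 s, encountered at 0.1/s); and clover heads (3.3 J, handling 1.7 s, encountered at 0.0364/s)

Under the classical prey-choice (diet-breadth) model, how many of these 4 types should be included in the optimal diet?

Profitabilities (E/h, J/s): lavender spikes 5.36, bramble flowers 2.61, clover heads 1.94, deep corollas 0.761. Add prey in this order while the next type's profitability exceeds the intake rate on those already taken.
Rate on top 1: 0.6694. bramble flowers: 2.61 > 0.6694 → include.
Rate on top 2: 1.103. clover heads: 1.94 > 1.103 → include.
Rate on top 3: 1.137. deep corollas: 0.761 < 1.137 → exclude; stop.
Optimal diet: lavender spikes, bramble flowers, clover heads — 3 of 4 types.

3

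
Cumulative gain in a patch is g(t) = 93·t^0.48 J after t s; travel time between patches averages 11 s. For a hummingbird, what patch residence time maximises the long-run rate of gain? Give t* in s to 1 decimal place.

By the marginal value theorem, leave when the instantaneous gain rate g'(t) equals the habitat-wide average g(t)/(T + t).
g'(t) = 0.48·93·t^-0.52. Setting 0.48·93·t^-0.52 = 93·t^0.48/(11+t) gives 0.48(11+t) = t, so 0.52·t = 0.48×11.
t* = 0.48×11/0.52 = 10.15 s.

10.2 s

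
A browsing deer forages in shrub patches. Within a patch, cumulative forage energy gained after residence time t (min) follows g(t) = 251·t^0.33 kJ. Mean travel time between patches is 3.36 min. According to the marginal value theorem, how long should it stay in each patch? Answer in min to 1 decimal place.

1.7 min

By the marginal value theorem, leave when the instantaneous gain rate g'(t) equals the habitat-wide average g(t)/(T + t).
g'(t) = 0.33·251·t^-0.67. Setting 0.33·251·t^-0.67 = 251·t^0.33/(3.36+t) gives 0.33(3.36+t) = t, so 0.67·t = 0.33×3.36.
t* = 0.33×3.36/0.67 = 1.655 min.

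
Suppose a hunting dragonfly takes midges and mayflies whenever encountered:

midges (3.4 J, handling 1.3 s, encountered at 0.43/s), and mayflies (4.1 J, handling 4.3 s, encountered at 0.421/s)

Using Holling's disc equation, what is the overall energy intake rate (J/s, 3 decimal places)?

0.946 J/s

R = (0.43×3.4 + 0.421×4.1) / (1 + 0.43×1.3 + 0.421×4.3) = 3.188/3.369 = 0.9462 J/s.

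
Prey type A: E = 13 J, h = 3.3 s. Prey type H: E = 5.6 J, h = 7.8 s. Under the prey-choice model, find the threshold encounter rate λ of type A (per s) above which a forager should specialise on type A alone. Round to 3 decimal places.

At the threshold, the rate on type A alone equals the profitability of type H: λ·13/(1 + λ·3.3) = 5.6/7.8 = 0.7179.
Rearranging, λ(13 − 0.7179×3.3) = 0.7179, so λ = 0.7179/10.63 = 0.06753 per s.

0.068 per s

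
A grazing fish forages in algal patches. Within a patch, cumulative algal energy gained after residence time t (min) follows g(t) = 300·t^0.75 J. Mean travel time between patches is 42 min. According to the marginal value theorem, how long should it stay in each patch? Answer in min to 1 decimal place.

126.0 min

By the marginal value theorem, leave when the instantaneous gain rate g'(t) equals the habitat-wide average g(t)/(T + t).
g'(t) = 0.75·300·t^-0.25. Setting 0.75·300·t^-0.25 = 300·t^0.75/(42+t) gives 0.75(42+t) = t, so 0.25·t = 0.75×42.
t* = 0.75×42/0.25 = 126 min.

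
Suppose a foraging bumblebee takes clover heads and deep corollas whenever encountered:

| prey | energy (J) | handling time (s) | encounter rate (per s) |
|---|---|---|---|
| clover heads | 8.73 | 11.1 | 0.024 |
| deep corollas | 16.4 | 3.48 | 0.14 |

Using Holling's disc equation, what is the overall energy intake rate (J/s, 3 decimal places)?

R = (0.024×8.73 + 0.14×16.4) / (1 + 0.024×11.1 + 0.14×3.48) = 2.506/1.754 = 1.429 J/s.

1.429 J/s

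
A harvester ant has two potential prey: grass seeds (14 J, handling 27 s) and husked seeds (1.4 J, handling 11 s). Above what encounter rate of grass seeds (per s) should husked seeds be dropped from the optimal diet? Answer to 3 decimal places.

At the threshold, the rate on grass seeds alone equals the profitability of husked seeds: λ·14/(1 + λ·27) = 1.4/11 = 0.1273.
Rearranging, λ(14 − 0.1273×27) = 0.1273, so λ = 0.1273/10.56 = 0.01205 per s.

0.012 per s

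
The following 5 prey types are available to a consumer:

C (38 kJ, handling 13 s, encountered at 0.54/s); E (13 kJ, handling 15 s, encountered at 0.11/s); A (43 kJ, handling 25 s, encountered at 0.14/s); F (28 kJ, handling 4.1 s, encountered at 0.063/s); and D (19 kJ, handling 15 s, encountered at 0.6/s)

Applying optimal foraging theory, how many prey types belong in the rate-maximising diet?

E/h in descending order: F 6.83, C 2.92, A 1.72, D 1.27, E 0.867 kJ/s. The optimal diet is the largest prefix of this list for which every included type satisfies E_i/h_i > R on the types above it.
Rate on top 1: 1.402. C: 2.92 > 1.402 → include.
Rate on top 2: 2.692. A: 1.72 < 2.692 → exclude; stop.
Optimal diet: F, C — 2 of 5 types.

2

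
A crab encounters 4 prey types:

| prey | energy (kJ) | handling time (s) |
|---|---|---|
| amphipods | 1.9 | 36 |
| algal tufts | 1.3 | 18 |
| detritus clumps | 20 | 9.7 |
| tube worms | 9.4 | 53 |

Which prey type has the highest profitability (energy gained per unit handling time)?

In descending order of E/h:
detritus clumps: 20/9.7 = 2.06 kJ/s
tube worms: 9.4/53 = 0.177 kJ/s
algal tufts: 1.3/18 = 0.0722 kJ/s
amphipods: 1.9/36 = 0.0528 kJ/s

detritus clumps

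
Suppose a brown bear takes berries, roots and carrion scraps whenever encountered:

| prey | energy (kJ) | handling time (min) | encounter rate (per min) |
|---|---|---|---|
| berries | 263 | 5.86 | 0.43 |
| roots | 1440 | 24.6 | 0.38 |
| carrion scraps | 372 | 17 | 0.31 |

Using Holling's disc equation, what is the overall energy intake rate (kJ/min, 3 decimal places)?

Energy encountered per unit search time: 0.43×263 + 0.38×1440 + 0.31×372 = 775.6 kJ/min.
Handling time per unit search time: 0.43×5.86 + 0.38×24.6 + 0.31×17 = 17.14.
Rate = 775.6/(1 + 17.14) = 42.76 kJ/min.

42.762 kJ/min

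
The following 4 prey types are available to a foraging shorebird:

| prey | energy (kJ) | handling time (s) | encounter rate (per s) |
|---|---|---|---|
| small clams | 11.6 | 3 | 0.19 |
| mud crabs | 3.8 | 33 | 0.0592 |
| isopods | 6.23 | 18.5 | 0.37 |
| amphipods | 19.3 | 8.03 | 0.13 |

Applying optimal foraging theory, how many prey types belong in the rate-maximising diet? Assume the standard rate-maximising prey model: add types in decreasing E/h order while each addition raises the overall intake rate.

Profitabilities (E/h, kJ/s): small clams 3.87, amphipods 2.4, isopods 0.337, mud crabs 0.115. Add prey in this order while the next type's profitability exceeds the intake rate on those already taken.
Rate on top 1: 1.404. amphipods: 2.4 > 1.404 → include.
Rate on top 2: 1.803. isopods: 0.337 < 1.803 → exclude; stop.
Optimal diet: small clams, amphipods — 2 of 4 types.

2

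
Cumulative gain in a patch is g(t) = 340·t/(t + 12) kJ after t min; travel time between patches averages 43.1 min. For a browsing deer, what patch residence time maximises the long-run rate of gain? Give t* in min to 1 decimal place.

By the marginal value theorem, leave when the instantaneous gain rate g'(t) equals the habitat-wide average g(t)/(T + t).
g'(t) = 340·12/(t + 12)². Setting 340·12/(t+12)² = 340t/[(t+12)(43.1+t)] gives 12(43.1+t) = t(t+12), so t² = 12×43.1 = 517.2.
t* = √517.2 = 22.74 min.

22.7 min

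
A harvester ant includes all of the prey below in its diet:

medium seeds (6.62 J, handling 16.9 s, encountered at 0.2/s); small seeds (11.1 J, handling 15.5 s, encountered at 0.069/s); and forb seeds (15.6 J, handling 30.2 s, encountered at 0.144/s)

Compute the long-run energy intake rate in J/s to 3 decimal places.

0.443 J/s

Energy encountered per unit search time: 0.2×6.62 + 0.069×11.1 + 0.144×15.6 = 4.336 J/s.
Handling time per unit search time: 0.2×16.9 + 0.069×15.5 + 0.144×30.2 = 8.798.
Rate = 4.336/(1 + 8.798) = 0.4426 J/s.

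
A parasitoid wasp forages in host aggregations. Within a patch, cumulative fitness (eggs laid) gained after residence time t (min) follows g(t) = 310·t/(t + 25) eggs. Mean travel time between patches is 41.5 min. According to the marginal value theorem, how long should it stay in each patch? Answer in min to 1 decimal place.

32.2 min

By the marginal value theorem, leave when the instantaneous gain rate g'(t) equals the habitat-wide average g(t)/(T + t).
g'(t) = 310·25/(t + 25)². Setting 310·25/(t+25)² = 310t/[(t+25)(41.5+t)] gives 25(41.5+t) = t(t+25), so t² = 25×41.5 = 1038.
t* = √1038 = 32.21 min.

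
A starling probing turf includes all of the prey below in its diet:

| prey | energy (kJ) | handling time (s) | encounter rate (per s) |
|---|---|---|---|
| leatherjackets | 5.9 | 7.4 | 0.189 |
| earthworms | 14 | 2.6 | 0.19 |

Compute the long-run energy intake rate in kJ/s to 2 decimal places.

1.31 kJ/s

R = (0.189×5.9 + 0.19×14) / (1 + 0.189×7.4 + 0.19×2.6) = 3.775/2.893 = 1.305 kJ/s.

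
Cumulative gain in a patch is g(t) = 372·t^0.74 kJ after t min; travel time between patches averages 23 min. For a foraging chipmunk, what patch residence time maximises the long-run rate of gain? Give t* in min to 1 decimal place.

65.5 min

Optimal t* satisfies g'(t*) = g(t*)/(T + t*).
g'(t) = 0.74·372·t^-0.26. Setting 0.74·372·t^-0.26 = 372·t^0.74/(23+t) gives 0.74(23+t) = t, so 0.26·t = 0.74×23.
t* = 0.74×23/0.26 = 65.46 min.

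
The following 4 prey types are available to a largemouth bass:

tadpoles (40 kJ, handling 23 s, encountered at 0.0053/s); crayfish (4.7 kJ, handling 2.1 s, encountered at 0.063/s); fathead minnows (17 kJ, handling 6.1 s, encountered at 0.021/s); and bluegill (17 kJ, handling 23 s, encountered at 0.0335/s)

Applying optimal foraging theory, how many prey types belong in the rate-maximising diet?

4

E/h in descending order: fathead minnows 2.79, crayfish 2.24, tadpoles 1.74, bluegill 0.739 kJ/s. The optimal diet is the largest prefix of this list for which every included type satisfies E_i/h_i > R on the types above it.
Rate on top 1: 0.3165. crayfish: 2.24 > 0.3165 → include.
Rate on top 2: 0.5182. tadpoles: 1.74 > 0.5182 → include.
Rate on top 3: 0.6258. bluegill: 0.739 > 0.6258 → include.
Optimal diet: fathead minnows, crayfish, tadpoles, bluegill — 4 of 4 types.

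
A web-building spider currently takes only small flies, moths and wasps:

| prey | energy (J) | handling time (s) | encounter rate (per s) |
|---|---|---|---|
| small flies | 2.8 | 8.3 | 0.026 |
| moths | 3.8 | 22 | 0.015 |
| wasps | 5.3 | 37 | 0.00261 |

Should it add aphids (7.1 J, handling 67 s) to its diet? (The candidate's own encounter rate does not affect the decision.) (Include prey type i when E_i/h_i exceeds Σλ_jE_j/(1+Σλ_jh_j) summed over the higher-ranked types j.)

On small flies, moths and wasps alone, R = ΣλE/(1+Σλh) = 0.1436/1.642 = 0.08745 J/s.
aphids: E/h = 7.1/67 = 0.106 J/s.
Since 0.106 > R, including aphids increases the long-run rate.

Yes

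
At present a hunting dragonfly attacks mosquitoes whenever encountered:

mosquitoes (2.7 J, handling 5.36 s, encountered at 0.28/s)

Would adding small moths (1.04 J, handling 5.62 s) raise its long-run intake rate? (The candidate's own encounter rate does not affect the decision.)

No

On mosquitoes alone, R = ΣλE/(1+Σλh) = 0.756/2.501 = 0.3023 J/s.
small moths: E/h = 1.04/5.62 = 0.1851 J/s.
Since 0.1851 < R, time spent handling small moths is better spent searching.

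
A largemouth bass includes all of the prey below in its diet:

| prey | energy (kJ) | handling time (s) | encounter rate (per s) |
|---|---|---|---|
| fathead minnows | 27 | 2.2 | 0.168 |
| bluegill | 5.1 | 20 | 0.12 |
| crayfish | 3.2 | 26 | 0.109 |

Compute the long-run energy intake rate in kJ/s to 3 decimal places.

Energy encountered per unit search time: 0.168×27 + 0.12×5.1 + 0.109×3.2 = 5.497 kJ/s.
Handling time per unit search time: 0.168×2.2 + 0.12×20 + 0.109×26 = 5.604.
Rate = 5.497/(1 + 5.604) = 0.8324 kJ/s.

0.832 kJ/s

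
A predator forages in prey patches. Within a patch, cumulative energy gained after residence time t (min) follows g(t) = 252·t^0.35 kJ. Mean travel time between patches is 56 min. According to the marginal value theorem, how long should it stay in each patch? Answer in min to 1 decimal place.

30.2 min

Maximise g(t)/(T+t): set derivative to zero → g'(t)(T+t) = g(t).
g'(t) = 0.35·252·t^-0.65. Setting 0.35·252·t^-0.65 = 252·t^0.35/(56+t) gives 0.35(56+t) = t, so 0.65·t = 0.35×56.
t* = 0.35×56/0.65 = 30.15 min.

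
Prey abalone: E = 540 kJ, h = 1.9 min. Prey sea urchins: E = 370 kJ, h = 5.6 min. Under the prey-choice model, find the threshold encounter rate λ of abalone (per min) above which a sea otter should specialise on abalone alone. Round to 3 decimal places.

Drop sea urchins once their profitability E₂/h₂ falls below the rate achievable on abalone alone: E₂/h₂ = λE₁/(1 + λh₁).
Solve for λ: λE₁h₂ = E₂(1 + λh₁) → λ(E₁h₂ − E₂h₁) = E₂ → λ = E₂/(E₁h₂ − E₂h₁).
λ = 370/(540×5.6 − 370×1.9) = 370/2321 = 0.1594 per min.

0.159 per min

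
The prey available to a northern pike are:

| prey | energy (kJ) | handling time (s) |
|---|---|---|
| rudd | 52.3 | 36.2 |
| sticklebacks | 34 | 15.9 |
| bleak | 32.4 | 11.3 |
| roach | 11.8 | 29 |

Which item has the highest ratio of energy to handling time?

Profitability E/h (kJ/s): rudd = 52.3/36.2 = 1.44, sticklebacks = 34/15.9 = 2.14, bleak = 32.4/11.3 = 2.87, roach = 11.8/29 = 0.407.
Ranked: bleak > sticklebacks > rudd > roach.

bleak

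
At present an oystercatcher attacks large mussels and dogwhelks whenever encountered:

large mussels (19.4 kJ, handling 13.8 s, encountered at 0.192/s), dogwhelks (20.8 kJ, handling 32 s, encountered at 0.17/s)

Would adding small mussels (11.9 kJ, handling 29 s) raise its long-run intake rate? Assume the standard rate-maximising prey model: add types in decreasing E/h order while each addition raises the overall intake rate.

No

Current rate: (0.192×19.4 + 0.17×20.8)/(1 + 0.192×13.8 + 0.17×32) = 0.7988 kJ/s.
small mussels: E/h = 11.9/29 = 0.4103 kJ/s.
Since 0.4103 < R, time spent handling small mussels is better spent searching.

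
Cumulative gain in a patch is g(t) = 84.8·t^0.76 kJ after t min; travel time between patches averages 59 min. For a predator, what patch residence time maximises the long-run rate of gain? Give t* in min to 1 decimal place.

186.8 min

Optimal t* satisfies g'(t*) = g(t*)/(T + t*).
g'(t) = 0.76·84.8·t^-0.24. Setting 0.76·84.8·t^-0.24 = 84.8·t^0.76/(59+t) gives 0.76(59+t) = t, so 0.24·t = 0.76×59.
t* = 0.76×59/0.24 = 186.8 min.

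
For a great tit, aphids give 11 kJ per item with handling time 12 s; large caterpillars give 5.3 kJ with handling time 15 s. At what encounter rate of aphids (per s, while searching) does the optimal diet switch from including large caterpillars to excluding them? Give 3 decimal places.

Drop large caterpillars once their profitability E₂/h₂ falls below the rate achievable on aphids alone: E₂/h₂ = λE₁/(1 + λh₁).
Solve for λ: λE₁h₂ = E₂(1 + λh₁) → λ(E₁h₂ − E₂h₁) = E₂ → λ = E₂/(E₁h₂ − E₂h₁).
λ = 5.3/(11×15 − 5.3×12) = 5.3/101.4 = 0.05227 per s.

0.052 per s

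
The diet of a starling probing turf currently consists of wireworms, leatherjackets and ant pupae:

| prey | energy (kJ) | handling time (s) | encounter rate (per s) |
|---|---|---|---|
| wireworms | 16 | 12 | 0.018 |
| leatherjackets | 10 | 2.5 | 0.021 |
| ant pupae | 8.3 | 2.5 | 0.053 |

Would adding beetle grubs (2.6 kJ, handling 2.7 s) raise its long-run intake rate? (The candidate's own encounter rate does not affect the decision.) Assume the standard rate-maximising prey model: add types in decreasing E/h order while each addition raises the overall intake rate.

Intake rate on the current diet: R = (0.018×16 + 0.021×10 + 0.053×8.3) / (1 + 0.018×12 + 0.021×2.5 + 0.053×2.5) = 0.9379/1.401 = 0.6695 kJ/s.
Profitability of beetle grubs: 2.6/2.7 = 0.963 kJ/s.
0.963 > 0.6695, so adding beetle grubs raises the average — include it.

Yes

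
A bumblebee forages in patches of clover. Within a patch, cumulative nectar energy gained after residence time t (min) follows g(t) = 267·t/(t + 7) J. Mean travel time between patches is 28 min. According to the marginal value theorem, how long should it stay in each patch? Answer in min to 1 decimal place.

14.0 min

By the marginal value theorem, leave when the instantaneous gain rate g'(t) equals the habitat-wide average g(t)/(T + t).
g'(t) = 267·7/(t + 7)². Setting 267·7/(t+7)² = 267t/[(t+7)(28+t)] gives 7(28+t) = t(t+7), so t² = 7×28 = 196.
t* = √196 = 14 min.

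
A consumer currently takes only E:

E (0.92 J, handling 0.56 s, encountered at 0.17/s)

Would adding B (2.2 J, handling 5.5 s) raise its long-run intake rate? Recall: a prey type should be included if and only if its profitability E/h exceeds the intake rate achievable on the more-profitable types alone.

Intake rate on the current diet: R = (0.17×0.92) / (1 + 0.17×0.56) = 0.1564/1.095 = 0.1428 J/s.
Profitability of B: 2.2/5.5 = 0.4 J/s.
Since 0.4 > R, including B increases the long-run rate.

Yes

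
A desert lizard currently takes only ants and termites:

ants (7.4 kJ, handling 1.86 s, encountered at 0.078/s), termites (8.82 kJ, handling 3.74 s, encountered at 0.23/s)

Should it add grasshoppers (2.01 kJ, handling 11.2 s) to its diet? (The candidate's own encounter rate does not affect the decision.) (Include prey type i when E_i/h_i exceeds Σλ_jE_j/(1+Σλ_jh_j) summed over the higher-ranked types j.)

Current rate: (0.078×7.4 + 0.23×8.82)/(1 + 0.078×1.86 + 0.23×3.74) = 1.299 kJ/s.
grasshoppers: E/h = 2.01/11.2 = 0.1795 kJ/s.
Since 0.1795 < R, time spent handling grasshoppers is better spent searching.

No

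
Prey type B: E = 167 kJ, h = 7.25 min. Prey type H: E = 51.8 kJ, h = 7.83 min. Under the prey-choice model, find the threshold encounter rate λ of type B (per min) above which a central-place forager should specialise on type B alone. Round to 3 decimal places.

0.056 per min

The zero-one rule: include type H iff E₂/h₂ > λE₁/(1+λh₁). Equality gives the switch point.
λE₁h₂ = E₂ + λE₂h₁ ⇒ λ = E₂/(E₁h₂ − E₂h₁) = 51.8/(1308 − 375.5) = 0.05558 per min.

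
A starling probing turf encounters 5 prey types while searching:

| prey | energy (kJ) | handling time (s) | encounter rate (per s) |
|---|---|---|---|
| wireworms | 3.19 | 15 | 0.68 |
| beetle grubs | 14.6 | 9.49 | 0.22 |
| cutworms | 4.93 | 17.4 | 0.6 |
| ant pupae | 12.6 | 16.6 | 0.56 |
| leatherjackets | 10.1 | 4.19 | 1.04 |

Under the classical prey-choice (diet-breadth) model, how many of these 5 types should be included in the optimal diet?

1

E/h in descending order: leatherjackets 2.41, beetle grubs 1.54, ant pupae 0.759, cutworms 0.283, wireworms 0.213 kJ/s. The optimal diet is the largest prefix of this list for which every included type satisfies E_i/h_i > R on the types above it.
Rate on top 1: 1.961. beetle grubs: 1.54 < 1.961 → exclude; stop.
Optimal diet: leatherjackets — 1 of 5 types.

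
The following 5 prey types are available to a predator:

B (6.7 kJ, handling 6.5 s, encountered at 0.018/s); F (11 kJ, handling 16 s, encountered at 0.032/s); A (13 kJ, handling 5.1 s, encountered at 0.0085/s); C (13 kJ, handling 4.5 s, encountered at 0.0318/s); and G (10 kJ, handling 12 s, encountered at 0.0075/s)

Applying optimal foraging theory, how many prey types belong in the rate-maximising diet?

5

Profitabilities (E/h, kJ/s): C 2.89, A 2.55, B 1.03, G 0.833, F 0.688. Add prey in this order while the next type's profitability exceeds the intake rate on those already taken.
Rate on top 1: 0.3616. A: 2.55 > 0.3616 → include.
Rate on top 2: 0.4416. B: 1.03 > 0.4416 → include.
Rate on top 3: 0.4945. G: 0.833 > 0.4945 → include.
Rate on top 4: 0.5163. F: 0.688 > 0.5163 → include.
Optimal diet: C, A, B, G, F — 5 of 5 types.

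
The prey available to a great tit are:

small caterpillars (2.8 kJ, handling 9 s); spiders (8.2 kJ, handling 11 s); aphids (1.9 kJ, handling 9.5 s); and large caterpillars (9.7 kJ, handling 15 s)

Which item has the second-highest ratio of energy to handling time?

large caterpillars

In descending order of E/h:
spiders: 8.2/11 = 0.745 kJ/s
large caterpillars: 9.7/15 = 0.647 kJ/s
small caterpillars: 2.8/9 = 0.311 kJ/s
aphids: 1.9/9.5 = 0.2 kJ/s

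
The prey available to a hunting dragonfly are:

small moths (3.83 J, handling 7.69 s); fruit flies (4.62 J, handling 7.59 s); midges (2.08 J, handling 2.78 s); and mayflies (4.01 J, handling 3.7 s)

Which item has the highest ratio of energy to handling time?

mayflies

In descending order of E/h:
mayflies: 4.01/3.7 = 1.08 J/s
midges: 2.08/2.78 = 0.748 J/s
fruit flies: 4.62/7.59 = 0.609 J/s
small moths: 3.83/7.69 = 0.498 J/s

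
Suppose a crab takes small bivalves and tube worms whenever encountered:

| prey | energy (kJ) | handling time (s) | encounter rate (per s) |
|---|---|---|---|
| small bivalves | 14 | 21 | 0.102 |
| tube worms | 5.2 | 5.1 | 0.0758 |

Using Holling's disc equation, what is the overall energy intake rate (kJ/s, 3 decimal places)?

0.516 kJ/s

R = (0.102×14 + 0.0758×5.2) / (1 + 0.102×21 + 0.0758×5.1) = 1.822/3.529 = 0.5164 kJ/s.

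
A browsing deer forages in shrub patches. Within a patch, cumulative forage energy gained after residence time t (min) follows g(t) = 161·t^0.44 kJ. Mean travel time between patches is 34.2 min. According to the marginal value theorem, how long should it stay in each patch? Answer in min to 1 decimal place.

Optimal t* satisfies g'(t*) = g(t*)/(T + t*).
g'(t) = 0.44·161·t^-0.56. Setting 0.44·161·t^-0.56 = 161·t^0.44/(34.2+t) gives 0.44(34.2+t) = t, so 0.56·t = 0.44×34.2.
t* = 0.44×34.2/0.56 = 26.87 min.

26.9 min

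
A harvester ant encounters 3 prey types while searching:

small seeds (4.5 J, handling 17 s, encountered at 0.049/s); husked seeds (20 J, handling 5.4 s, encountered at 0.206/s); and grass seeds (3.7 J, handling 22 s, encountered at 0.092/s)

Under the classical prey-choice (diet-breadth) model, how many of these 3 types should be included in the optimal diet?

Profitabilities (E/h, J/s): husked seeds 3.7, small seeds 0.265, grass seeds 0.168. Add prey in this order while the next type's profitability exceeds the intake rate on those already taken.
Rate on top 1: 1.95. small seeds: 0.265 < 1.95 → exclude; stop.
Optimal diet: husked seeds — 1 of 3 types.

1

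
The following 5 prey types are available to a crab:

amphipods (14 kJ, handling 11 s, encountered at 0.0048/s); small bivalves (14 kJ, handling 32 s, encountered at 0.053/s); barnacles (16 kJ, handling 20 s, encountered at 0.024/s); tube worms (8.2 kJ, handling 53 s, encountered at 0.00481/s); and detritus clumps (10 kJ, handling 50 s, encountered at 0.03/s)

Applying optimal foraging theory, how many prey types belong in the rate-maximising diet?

Rank by E/h (kJ/s): amphipods 1.27, barnacles 0.8, small bivalves 0.438, detritus clumps 0.2, tube worms 0.155. Include each in turn until the next type's E/h falls below the running intake rate.
Rate on top 1: 0.06383. barnacles: 0.8 > 0.06383 → include.
Rate on top 2: 0.2944. small bivalves: 0.438 > 0.2944 → include.
Rate on top 3: 0.3695. detritus clumps: 0.2 < 0.3695 → exclude; stop.
Optimal diet: amphipods, barnacles, small bivalves — 3 of 5 types.

3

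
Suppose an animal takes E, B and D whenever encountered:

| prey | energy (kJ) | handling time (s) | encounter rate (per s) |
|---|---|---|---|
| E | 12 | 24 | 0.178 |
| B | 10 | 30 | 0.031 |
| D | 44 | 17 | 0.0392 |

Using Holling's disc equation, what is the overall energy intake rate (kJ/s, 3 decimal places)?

0.607 kJ/s

Energy encountered per unit search time: 0.178×12 + 0.031×10 + 0.0392×44 = 4.171 kJ/s.
Handling time per unit search time: 0.178×24 + 0.031×30 + 0.0392×17 = 5.868.
Rate = 4.171/(1 + 5.868) = 0.6072 kJ/s.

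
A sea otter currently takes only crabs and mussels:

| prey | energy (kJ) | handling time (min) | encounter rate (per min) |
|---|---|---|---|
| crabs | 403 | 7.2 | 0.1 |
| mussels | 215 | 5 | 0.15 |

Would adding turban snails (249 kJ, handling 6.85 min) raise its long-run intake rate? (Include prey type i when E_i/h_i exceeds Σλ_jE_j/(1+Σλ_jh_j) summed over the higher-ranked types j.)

Yes

Current rate: (0.1×403 + 0.15×215)/(1 + 0.1×7.2 + 0.15×5) = 29.37 kJ/min.
turban snails: E/h = 249/6.85 = 36.35 kJ/min.
Since 36.35 > R, including turban snails increases the long-run rate.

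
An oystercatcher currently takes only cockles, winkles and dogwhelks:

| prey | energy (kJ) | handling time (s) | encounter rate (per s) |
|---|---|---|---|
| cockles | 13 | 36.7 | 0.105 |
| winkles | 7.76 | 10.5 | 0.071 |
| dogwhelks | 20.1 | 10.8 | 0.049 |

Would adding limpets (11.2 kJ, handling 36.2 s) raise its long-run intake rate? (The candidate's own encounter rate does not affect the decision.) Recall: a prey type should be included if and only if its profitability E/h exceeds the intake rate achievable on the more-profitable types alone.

No

Intake rate on the current diet: R = (0.105×13 + 0.071×7.76 + 0.049×20.1) / (1 + 0.105×36.7 + 0.071×10.5 + 0.049×10.8) = 2.901/6.128 = 0.4734 kJ/s.
Profitability of limpets: 11.2/36.2 = 0.3094 kJ/s.
Since 0.3094 < R, time spent handling limpets is better spent searching.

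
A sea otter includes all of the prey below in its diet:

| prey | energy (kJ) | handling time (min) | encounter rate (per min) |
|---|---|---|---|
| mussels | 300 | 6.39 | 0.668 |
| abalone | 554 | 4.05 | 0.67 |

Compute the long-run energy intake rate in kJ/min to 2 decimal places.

R = (0.668×300 + 0.67×554) / (1 + 0.668×6.39 + 0.67×4.05) = 571.6/7.982 = 71.61 kJ/min.

71.61 kJ/min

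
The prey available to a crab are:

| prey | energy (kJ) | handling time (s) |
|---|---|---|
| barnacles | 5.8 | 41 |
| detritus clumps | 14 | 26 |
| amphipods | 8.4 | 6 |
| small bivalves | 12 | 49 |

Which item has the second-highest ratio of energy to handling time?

Profitability E/h (kJ/s): barnacles = 5.8/41 = 0.141, detritus clumps = 14/26 = 0.538, amphipods = 8.4/6 = 1.4, small bivalves = 12/49 = 0.245.
Ranked: amphipods > detritus clumps > small bivalves > barnacles.

detritus clumps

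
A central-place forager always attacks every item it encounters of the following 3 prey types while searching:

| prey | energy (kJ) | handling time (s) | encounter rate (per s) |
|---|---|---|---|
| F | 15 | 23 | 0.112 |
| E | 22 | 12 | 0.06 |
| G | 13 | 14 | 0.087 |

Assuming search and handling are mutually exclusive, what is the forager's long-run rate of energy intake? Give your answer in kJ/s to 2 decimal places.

Energy encountered per unit search time: 0.112×15 + 0.06×22 + 0.087×13 = 4.131 kJ/s.
Handling time per unit search time: 0.112×23 + 0.06×12 + 0.087×14 = 4.514.
Rate = 4.131/(1 + 4.514) = 0.7492 kJ/s.

0.75 kJ/s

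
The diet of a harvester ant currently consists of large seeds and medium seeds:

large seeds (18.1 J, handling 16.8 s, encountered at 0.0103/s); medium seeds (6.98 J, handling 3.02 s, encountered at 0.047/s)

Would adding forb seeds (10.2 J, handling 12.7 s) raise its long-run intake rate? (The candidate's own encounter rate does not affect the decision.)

Yes

Current rate: (0.0103×18.1 + 0.047×6.98)/(1 + 0.0103×16.8 + 0.047×3.02) = 0.3913 J/s.
Profitability of forb seeds: 10.2/12.7 = 0.8031 J/s.
0.8031 > 0.3913, so adding forb seeds raises the average — include it.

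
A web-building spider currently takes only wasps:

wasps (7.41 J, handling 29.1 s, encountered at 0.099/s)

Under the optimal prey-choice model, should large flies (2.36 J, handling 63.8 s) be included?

On wasps alone, R = ΣλE/(1+Σλh) = 0.7336/3.881 = 0.189 J/s.
Profitability of large flies: 2.36/63.8 = 0.03699 J/s.
Since 0.03699 < R, time spent handling large flies is better spent searching.

No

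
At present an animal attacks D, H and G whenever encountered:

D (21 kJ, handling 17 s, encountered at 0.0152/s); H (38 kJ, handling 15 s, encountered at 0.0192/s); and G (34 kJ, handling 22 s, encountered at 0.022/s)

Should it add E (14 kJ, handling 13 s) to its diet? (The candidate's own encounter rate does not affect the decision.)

Intake rate on the current diet: R = (0.0152×21 + 0.0192×38 + 0.022×34) / (1 + 0.0152×17 + 0.0192×15 + 0.022×22) = 1.797/2.03 = 0.8849 kJ/s.
E: E/h = 14/13 = 1.077 kJ/s.
Since 1.077 > R, including E increases the long-run rate.

Yes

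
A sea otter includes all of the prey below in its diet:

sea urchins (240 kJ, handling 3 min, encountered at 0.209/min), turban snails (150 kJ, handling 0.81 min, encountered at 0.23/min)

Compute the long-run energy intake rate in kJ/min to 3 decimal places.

R = Σλ_iE_i / (1 + Σλ_ih_i)
Numerator: 0.209×240 + 0.23×150 = 84.66
Denominator: 1 + 0.209×3 + 0.23×0.81 = 1.813
R = 84.66/1.813 = 46.69 kJ/min

46.688 kJ/min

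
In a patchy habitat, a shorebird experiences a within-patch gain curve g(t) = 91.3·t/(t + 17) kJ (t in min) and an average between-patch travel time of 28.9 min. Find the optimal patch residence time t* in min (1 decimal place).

Optimal t* satisfies g'(t*) = g(t*)/(T + t*).
g'(t) = 91.3·17/(t + 17)². Setting 91.3·17/(t+17)² = 91.3t/[(t+17)(28.9+t)] gives 17(28.9+t) = t(t+17), so t² = 17×28.9 = 491.3.
t* = √491.3 = 22.17 min.

22.2 min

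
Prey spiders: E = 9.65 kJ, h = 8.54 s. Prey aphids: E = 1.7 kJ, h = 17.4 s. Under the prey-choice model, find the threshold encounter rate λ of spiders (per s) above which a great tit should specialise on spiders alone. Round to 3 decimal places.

0.011 per s

The zero-one rule: include aphids iff E₂/h₂ > λE₁/(1+λh₁). Equality gives the switch point.
λE₁h₂ = E₂ + λE₂h₁ ⇒ λ = E₂/(E₁h₂ − E₂h₁) = 1.7/(167.9 − 14.52) = 0.01108 per s.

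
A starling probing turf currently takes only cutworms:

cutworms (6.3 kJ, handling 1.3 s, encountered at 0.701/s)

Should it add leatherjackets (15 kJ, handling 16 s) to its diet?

No

On cutworms alone, R = ΣλE/(1+Σλh) = 4.416/1.911 = 2.311 kJ/s.
leatherjackets: E/h = 15/16 = 0.9375 kJ/s.
Since 0.9375 < R, time spent handling leatherjackets is better spent searching.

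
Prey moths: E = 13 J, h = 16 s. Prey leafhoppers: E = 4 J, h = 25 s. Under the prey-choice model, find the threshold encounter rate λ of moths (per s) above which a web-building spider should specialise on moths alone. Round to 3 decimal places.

The zero-one rule: include leafhoppers iff E₂/h₂ > λE₁/(1+λh₁). Equality gives the switch point.
λE₁h₂ = E₂ + λE₂h₁ ⇒ λ = E₂/(E₁h₂ − E₂h₁) = 4/(325 − 64) = 0.01533 per s.

0.015 per s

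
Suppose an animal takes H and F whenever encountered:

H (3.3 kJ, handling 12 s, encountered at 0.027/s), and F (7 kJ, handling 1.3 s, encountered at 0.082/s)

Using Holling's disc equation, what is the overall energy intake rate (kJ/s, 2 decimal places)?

0.46 kJ/s

R = Σλ_iE_i / (1 + Σλ_ih_i)
Numerator: 0.027×3.3 + 0.082×7 = 0.6631
Denominator: 1 + 0.027×12 + 0.082×1.3 = 1.431
R = 0.6631/1.431 = 0.4635 kJ/s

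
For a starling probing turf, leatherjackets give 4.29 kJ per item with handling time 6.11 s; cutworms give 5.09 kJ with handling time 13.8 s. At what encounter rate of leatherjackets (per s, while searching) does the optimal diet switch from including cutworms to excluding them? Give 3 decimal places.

0.181 per s

At the threshold, the rate on leatherjackets alone equals the profitability of cutworms: λ·4.29/(1 + λ·6.11) = 5.09/13.8 = 0.3688.
Rearranging, λ(4.29 − 0.3688×6.11) = 0.3688, so λ = 0.3688/2.036 = 0.1811 per s.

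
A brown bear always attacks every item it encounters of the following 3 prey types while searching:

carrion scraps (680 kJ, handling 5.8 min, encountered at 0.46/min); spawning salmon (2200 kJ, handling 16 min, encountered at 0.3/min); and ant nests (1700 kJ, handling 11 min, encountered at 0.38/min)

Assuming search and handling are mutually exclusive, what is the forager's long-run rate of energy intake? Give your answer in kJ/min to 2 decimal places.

127.99 kJ/min

R = (0.46×680 + 0.3×2200 + 0.38×1700) / (1 + 0.46×5.8 + 0.3×16 + 0.38×11) = 1619/12.65 = 128 kJ/min.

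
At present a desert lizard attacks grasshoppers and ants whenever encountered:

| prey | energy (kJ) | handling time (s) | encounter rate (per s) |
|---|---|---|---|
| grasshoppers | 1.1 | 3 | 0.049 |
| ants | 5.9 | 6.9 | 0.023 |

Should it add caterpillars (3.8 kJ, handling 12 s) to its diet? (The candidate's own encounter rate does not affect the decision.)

Current rate: (0.049×1.1 + 0.023×5.9)/(1 + 0.049×3 + 0.023×6.9) = 0.1452 kJ/s.
caterpillars: E/h = 3.8/12 = 0.3167 kJ/s.
0.3167 > 0.1452, so adding caterpillars raises the average — include it.

Yes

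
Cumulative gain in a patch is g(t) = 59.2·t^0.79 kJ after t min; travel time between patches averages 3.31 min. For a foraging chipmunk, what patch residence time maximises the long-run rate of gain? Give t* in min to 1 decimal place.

Maximise g(t)/(T+t): set derivative to zero → g'(t)(T+t) = g(t).
g'(t) = 0.79·59.2·t^-0.21. Setting 0.79·59.2·t^-0.21 = 59.2·t^0.79/(3.31+t) gives 0.79(3.31+t) = t, so 0.21·t = 0.79×3.31.
t* = 0.79×3.31/0.21 = 12.45 min.

12.5 min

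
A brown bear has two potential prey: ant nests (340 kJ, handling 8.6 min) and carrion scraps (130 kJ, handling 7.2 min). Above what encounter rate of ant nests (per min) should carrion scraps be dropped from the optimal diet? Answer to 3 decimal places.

0.098 per min

At the threshold, the rate on ant nests alone equals the profitability of carrion scraps: λ·340/(1 + λ·8.6) = 130/7.2 = 18.06.
Rearranging, λ(340 − 18.06×8.6) = 18.06, so λ = 18.06/184.7 = 0.09774 per min.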